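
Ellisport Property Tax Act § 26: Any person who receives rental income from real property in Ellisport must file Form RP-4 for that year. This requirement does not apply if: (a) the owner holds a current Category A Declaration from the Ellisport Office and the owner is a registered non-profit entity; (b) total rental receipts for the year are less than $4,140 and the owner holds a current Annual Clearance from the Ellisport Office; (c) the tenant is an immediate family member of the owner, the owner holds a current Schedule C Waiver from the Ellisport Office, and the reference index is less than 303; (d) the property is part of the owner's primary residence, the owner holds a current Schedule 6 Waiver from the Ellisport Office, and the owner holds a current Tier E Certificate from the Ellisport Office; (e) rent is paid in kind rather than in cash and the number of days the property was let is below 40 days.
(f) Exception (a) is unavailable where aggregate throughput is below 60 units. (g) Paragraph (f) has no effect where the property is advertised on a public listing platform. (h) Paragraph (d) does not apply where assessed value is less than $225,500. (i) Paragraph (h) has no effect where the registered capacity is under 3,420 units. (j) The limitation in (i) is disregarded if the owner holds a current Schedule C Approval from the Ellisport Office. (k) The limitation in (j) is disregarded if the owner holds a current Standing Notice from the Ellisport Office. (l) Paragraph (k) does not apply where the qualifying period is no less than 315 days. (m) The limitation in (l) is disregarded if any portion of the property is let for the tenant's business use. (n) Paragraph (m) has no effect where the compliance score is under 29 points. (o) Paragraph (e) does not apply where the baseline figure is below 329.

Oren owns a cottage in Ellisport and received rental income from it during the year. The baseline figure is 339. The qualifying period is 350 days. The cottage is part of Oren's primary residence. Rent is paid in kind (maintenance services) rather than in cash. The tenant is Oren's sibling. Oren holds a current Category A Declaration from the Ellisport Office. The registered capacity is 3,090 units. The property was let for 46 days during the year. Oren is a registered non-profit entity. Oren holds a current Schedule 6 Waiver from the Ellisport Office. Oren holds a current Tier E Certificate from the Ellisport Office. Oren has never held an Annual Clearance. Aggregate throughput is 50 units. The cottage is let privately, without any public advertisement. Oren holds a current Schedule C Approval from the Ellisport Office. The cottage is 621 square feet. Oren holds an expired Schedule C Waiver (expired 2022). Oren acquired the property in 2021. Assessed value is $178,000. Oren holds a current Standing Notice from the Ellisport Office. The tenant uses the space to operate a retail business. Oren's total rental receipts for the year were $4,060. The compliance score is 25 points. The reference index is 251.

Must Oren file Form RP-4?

Yes — Oren must file Form RP-4.

Exception (a) is satisfied on its face — a current Category A Declaration is held; Oren is a registered non-profit. But: (f) operates against (a): aggregate throughput is 50 units, below the 60 units limit. (g) does not operate here (the property is let privately without advertisement), so (f) stands. Exception (a) does not apply.
Exception (b) does not apply: there is no Annual Clearance in force.
Exception (c) does not apply: there is no Schedule C Waiver in force.
All of (d)'s requirements are met (the cottage is part of the primary residence; a current Schedule 6 Waiver is held; a current Tier E Certificate is held). However, paragraphs (h)–(n) must be considered: (h) is triggered — assessed value is $178,000, less than the $225,500 limit. (i) would limit (h) — the registered capacity is 3,090 units, under the 3,420 units limit — but (j) sets (i) aside: (j) applies — a current Schedule C Approval is held. (k) operates (a current Standing Notice is held), but is displaced by (l): (l) applies — the qualifying period is 350 days, meeting the 315 days threshold. (m) applies (the space is let for business use), but is displaced by (n): (n) operates — the compliance score is 25 points, under the 29 points limit. (d) is therefore removed.
Exception (e) requires that the number of days the property was let is below 40 days; but the number of days the property was let is 46 days, not below 40 days, so (e) is unavailable.
No exception is made out. Oren falls within the general rule.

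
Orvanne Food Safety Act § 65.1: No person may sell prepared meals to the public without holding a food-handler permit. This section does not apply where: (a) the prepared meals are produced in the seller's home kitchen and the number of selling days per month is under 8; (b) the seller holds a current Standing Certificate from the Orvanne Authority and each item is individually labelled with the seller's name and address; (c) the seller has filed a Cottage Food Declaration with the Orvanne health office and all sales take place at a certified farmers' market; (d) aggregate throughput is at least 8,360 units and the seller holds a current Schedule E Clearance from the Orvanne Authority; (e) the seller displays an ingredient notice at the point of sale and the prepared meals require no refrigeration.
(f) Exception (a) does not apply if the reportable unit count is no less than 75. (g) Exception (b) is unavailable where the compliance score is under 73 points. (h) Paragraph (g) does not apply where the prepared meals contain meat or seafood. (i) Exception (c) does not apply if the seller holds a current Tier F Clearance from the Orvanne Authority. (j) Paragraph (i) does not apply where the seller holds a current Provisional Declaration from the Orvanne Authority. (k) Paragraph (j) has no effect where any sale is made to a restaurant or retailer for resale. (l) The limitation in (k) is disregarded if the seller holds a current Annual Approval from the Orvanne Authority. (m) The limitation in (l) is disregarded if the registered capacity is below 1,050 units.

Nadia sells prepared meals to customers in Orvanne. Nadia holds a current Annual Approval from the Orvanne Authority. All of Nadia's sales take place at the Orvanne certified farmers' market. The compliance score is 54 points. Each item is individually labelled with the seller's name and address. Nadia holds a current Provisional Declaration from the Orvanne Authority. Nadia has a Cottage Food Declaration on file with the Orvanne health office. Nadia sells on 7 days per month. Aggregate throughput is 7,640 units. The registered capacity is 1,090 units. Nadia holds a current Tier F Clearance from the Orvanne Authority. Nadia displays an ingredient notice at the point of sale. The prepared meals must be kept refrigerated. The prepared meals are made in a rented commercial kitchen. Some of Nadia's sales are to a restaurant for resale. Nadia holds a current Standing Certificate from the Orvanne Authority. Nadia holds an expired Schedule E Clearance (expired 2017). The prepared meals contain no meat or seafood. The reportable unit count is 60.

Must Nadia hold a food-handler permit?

No — exception (c) applies; Nadia is not required to hold a food-handler permit.

Exception (a) fails — the prepared meals are made in a commercial kitchen, not a home kitchen.
Exception (b): a current Standing Certificate is held; items are individually labelled — every condition holds. But applying paragraphs (g)–(h): (g) operates against (b): the compliance score is 54 points, under the 73 points limit. (h), which would lift (g), is inapplicable — the prepared meals contain no meat or seafood. Exception (b) does not apply.
Exception (c)'s conditions are all satisfied: a Cottage Food Declaration is on file; all sales are at a certified farmers' market. As to paragraphs (i)–(m): (i) is engaged (a current Tier F Clearance is held), but is displaced by (j): (j) operates against (i): a current Provisional Declaration is held. (k) operates (some sales are to a restaurant for resale), but yields to (l): (l) operates against (k): a current Annual Approval is held. (m), which would lift (l), is not engaged — the registered capacity is 1,090 units, not below 1,050 units. Exception (c) stands.
Exception (d) requires that aggregate throughput is at least 8,360 units; but aggregate throughput is 7,640 units, short of 8,360 units, so (d) is unavailable.
Exception (e) does not apply: the prepared meals require refrigeration.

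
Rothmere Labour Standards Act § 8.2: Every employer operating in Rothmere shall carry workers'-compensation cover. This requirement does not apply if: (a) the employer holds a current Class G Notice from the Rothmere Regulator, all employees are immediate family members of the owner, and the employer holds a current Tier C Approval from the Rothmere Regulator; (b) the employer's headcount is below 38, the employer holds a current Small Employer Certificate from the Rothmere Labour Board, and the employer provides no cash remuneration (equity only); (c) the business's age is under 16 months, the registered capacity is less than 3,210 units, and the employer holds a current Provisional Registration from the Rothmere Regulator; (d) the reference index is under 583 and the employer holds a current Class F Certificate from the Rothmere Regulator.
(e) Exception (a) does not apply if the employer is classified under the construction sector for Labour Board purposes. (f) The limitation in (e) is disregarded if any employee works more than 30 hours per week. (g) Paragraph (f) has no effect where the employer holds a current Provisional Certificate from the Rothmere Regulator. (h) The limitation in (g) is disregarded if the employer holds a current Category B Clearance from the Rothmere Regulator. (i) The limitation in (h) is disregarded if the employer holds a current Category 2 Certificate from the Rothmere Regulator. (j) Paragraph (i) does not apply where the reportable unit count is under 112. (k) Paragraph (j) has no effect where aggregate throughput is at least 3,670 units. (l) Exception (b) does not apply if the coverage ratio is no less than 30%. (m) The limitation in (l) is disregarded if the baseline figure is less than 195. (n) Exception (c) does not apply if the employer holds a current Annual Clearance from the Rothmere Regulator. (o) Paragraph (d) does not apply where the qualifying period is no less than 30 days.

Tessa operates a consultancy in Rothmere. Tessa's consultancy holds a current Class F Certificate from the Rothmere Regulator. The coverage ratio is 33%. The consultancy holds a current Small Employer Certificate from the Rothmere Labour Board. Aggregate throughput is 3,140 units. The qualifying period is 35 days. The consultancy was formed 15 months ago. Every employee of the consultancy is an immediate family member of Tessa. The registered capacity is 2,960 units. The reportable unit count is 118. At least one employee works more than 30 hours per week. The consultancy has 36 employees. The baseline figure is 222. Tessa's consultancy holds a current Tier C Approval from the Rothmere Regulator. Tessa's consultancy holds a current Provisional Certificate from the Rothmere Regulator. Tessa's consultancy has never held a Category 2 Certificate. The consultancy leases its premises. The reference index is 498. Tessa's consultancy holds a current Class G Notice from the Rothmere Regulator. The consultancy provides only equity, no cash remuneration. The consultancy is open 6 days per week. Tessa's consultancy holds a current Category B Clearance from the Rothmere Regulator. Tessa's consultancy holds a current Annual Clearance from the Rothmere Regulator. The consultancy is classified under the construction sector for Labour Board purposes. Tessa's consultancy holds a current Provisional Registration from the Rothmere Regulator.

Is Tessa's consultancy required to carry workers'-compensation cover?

Exception (a)'s conditions are all satisfied: a current Class G Notice is held; every employee is an immediate family member; a current Tier C Approval is held. As to paragraphs (e)–(k): (e) would limit (a) — the consultancy is classified under the construction sector — but (f) sets (e) aside: (f) operates against (e): at least one employee exceeds 30 hours/week. (g) would limit (f) — a current Provisional Certificate is held — but (h) sets (g) aside: (h) operates against (g): a current Category B Clearance is held. (i), which would lift (h), is inapplicable — there is no Category 2 Certificate in force. Exception (a) stands.
Exception (b)'s conditions are all satisfied: the employer's headcount is 36, below the 38 limit; a current Small Employer Certificate is held; remuneration is equity-only. Turning to paragraphs (l)–(m): (l) is engaged — the coverage ratio is 33%, meeting the 30% threshold. (m), which would lift (l), is not triggered — the baseline figure is 222, not less than 195. Exception (b) does not apply.
Exception (c): the business's age is 15 months, under the 16 months limit; the registered capacity is 2,960 units, less than the 3,210 units limit; a current Provisional Registration is held — every condition holds. However, paragraph (n) must be considered: (n) operates against (c): a current Annual Clearance is held. So (c) is unavailable.
Exception (d)'s conditions are all satisfied: the reference index is 498, under the 583 limit; a current Class F Certificate is held. But applying paragraph (o): (o) is engaged — the qualifying period is 35 days, meeting the 30 days threshold. So (d) is unavailable.

No — exception (a) applies; Tessa's consultancy is not required to carry workers'-compensation cover.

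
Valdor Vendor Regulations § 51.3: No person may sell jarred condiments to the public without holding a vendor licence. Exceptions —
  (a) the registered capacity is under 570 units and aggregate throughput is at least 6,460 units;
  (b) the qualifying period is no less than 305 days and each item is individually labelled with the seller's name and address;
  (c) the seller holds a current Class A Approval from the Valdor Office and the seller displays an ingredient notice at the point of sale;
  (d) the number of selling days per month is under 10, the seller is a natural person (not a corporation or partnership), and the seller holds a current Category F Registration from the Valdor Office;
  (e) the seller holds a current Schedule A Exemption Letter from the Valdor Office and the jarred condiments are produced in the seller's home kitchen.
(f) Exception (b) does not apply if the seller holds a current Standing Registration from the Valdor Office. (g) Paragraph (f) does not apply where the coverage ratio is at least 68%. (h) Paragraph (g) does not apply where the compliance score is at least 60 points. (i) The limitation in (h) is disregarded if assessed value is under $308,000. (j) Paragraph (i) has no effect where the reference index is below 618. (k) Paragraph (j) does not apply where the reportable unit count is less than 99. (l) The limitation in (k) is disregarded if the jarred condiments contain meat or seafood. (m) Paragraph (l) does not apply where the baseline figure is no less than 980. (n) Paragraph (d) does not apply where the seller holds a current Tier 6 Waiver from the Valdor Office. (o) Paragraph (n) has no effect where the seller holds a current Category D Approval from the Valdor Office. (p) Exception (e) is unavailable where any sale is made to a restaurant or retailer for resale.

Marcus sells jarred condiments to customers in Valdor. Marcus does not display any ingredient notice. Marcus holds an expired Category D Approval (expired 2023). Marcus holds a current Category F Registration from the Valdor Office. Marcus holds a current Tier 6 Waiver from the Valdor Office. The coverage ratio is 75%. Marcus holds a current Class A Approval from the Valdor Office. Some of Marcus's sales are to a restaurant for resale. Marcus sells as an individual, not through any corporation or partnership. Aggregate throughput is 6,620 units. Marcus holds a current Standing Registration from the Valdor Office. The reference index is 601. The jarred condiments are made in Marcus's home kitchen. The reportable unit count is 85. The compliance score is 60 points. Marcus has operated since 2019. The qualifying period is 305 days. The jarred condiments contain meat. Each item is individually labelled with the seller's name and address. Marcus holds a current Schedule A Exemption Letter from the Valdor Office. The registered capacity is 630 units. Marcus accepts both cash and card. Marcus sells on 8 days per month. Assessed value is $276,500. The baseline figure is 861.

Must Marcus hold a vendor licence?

Exception (a) fails — the registered capacity is 630 units, not under 570 units.
Exception (b)'s conditions are all satisfied: the qualifying period is 305 days, meeting the 305 days threshold; items are individually labelled. But: (f) operates against (b): a current Standing Registration is held. (g) would limit (f) — the coverage ratio is 75%, meeting the 68% threshold — but (h) sets (g) aside: (h) operates — the compliance score is 60 points, meeting the 60 points threshold. (i) would limit (h) — assessed value is $276,500, under the $308,000 limit — but (j) sets (i) aside: (j) operates against (i): the reference index is 601, below the 618 limit. (k) applies (the reportable unit count is 85, less than the 99 limit), but is itself disapplied by (l): (l) operates — the jarred condiments contain meat. (m), which would lift (l), is not triggered — the baseline figure is 861, short of 980. So (b) is unavailable.
Exception (c) requires that the seller displays an ingredient notice at the point of sale; but no ingredient notice is displayed, so (c) is unavailable.
Exception (d)'s conditions are all satisfied: the number of selling days per month is 8, under the 10 limit; the seller is a natural person; a current Category F Registration is held. But applying paragraphs (n)–(o): (n) operates — a current Tier 6 Waiver is held. (o) is not triggered (there is no Category D Approval in force), so (n) stands. (d) is therefore removed.
All of (e)'s requirements are met (a current Schedule A Exemption Letter is held; the jarred condiments are home-kitchen produced). Turning to paragraph (p): (p) operates against (e): some sales are to a restaurant for resale. (e) is therefore removed.
Every exception is unavailable, so the rule governs.

Yes — Marcus must hold a vendor licence.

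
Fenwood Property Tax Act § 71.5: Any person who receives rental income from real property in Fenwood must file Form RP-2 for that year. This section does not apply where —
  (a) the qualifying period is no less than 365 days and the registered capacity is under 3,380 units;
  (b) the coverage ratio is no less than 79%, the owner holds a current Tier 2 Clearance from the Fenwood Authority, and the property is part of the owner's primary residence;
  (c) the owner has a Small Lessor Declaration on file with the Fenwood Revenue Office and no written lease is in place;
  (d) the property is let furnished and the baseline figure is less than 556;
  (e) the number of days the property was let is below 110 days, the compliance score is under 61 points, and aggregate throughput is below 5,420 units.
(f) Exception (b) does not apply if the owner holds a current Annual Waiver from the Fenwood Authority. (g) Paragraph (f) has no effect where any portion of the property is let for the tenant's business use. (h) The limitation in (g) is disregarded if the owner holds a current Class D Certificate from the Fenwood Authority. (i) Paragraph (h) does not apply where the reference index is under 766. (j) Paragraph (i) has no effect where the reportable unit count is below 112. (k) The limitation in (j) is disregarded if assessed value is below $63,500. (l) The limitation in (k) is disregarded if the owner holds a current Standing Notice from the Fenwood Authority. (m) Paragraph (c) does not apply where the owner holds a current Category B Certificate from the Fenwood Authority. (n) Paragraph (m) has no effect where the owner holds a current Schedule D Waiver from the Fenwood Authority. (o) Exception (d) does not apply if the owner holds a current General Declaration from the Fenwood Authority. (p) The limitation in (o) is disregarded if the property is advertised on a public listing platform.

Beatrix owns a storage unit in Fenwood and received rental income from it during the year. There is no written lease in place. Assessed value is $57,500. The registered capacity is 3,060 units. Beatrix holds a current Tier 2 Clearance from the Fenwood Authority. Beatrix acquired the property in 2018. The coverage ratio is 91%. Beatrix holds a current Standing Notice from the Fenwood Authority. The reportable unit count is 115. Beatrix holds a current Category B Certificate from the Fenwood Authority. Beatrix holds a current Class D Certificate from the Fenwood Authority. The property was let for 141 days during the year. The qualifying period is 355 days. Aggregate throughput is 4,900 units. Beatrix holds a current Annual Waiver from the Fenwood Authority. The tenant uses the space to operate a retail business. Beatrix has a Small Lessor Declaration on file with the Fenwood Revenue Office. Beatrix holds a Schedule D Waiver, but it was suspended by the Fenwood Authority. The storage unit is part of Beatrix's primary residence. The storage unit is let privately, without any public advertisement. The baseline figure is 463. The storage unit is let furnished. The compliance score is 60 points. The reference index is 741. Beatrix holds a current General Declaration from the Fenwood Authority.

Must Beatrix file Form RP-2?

Exception (a) does not apply: the qualifying period is 355 days, short of 365 days.
All of (b)'s requirements are met (the coverage ratio is 91%, meeting the 79% threshold; a current Tier 2 Clearance is held; the storage unit is part of the primary residence). Considering the limiting provisions: (f) applies (a current Annual Waiver is held), but is overridden by (g): (g) operates against (f): the space is let for business use. (h) would limit (g) — a current Class D Certificate is held — but (i) sets (h) aside: (i) applies — the reference index is 741, under the 766 limit. (j), which would lift (i), is inapplicable — the reportable unit count is 115, not below 112. So (b) applies.
Exception (c) is satisfied on its face — a Small Lessor Declaration is on file; there is no written lease. But: (m) operates against (c): a current Category B Certificate is held. (n), which would lift (m), does not operate here — no current Schedule D Waiver is held. (c) is therefore removed.
Exception (d) is satisfied on its face — the property is let furnished; the baseline figure is 463, less than the 556 limit. Turning to paragraphs (o)–(p): (o) is triggered — a current General Declaration is held. (p) is not engaged (the property is let privately without advertisement), so (o) stands. So (d) is unavailable.
Exception (e) fails — the number of days the property was let is 141 days, not below 110 days.

No — exception (b) applies; Beatrix is not required to file Form RP-2.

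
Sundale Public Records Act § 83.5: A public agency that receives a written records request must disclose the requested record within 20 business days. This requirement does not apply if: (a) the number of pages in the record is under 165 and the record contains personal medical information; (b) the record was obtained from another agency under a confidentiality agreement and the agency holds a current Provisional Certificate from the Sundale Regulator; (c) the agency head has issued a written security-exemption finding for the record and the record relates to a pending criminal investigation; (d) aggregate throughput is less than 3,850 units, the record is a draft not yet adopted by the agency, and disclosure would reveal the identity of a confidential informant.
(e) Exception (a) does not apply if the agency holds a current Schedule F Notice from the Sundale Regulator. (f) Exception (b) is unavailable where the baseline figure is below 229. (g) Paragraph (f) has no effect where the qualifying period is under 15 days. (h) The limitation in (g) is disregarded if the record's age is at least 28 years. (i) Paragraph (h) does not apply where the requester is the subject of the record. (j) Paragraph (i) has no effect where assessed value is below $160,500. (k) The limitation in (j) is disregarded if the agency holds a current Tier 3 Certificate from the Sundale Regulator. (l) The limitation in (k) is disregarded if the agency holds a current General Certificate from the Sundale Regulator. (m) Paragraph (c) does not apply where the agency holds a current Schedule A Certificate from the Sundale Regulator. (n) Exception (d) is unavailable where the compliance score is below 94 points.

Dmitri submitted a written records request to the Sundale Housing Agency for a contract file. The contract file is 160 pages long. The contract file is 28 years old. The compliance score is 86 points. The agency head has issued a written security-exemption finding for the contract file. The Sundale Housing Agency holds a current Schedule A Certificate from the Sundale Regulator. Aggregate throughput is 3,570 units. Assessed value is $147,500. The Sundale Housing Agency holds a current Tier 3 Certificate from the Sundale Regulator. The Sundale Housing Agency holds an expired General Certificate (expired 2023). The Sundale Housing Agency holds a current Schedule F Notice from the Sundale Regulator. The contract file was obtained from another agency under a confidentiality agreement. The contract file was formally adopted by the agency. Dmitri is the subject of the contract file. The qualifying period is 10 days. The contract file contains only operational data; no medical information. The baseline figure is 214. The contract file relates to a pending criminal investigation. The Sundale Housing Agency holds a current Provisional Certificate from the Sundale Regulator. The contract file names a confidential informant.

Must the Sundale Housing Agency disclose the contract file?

No — exception (b) applies; the Sundale Housing Agency is not required to disclose the contract file.

Exception (a) does not apply: the contract file contains only operational data.
Exception (b)'s conditions are all satisfied: the contract file was obtained under a confidentiality agreement; a current Provisional Certificate is held. Applying paragraphs (f)–(l): (f) would limit (b) — the baseline figure is 214, below the 229 limit — but (g) sets (f) aside: (g) applies — the qualifying period is 10 days, under the 15 days limit. (h) applies (the record's age is 28 years, meeting the 28 years threshold), but is displaced by (i): (i) applies — Dmitri is the subject of the contract file. (j) would limit (i) — assessed value is $147,500, below the $160,500 limit — but (k) sets (j) aside: (k) operates against (j): a current Tier 3 Certificate is held. (l) does not operate here (the General Certificate is not current), so (k) stands. So (b) applies.
Exception (c): a written security-exemption finding has been issued; the contract file relates to a pending investigation — every condition holds. Turning to paragraph (m): (m) operates — a current Schedule A Certificate is held. (c) is therefore removed.
Exception (d) fails — the contract file has been formally adopted.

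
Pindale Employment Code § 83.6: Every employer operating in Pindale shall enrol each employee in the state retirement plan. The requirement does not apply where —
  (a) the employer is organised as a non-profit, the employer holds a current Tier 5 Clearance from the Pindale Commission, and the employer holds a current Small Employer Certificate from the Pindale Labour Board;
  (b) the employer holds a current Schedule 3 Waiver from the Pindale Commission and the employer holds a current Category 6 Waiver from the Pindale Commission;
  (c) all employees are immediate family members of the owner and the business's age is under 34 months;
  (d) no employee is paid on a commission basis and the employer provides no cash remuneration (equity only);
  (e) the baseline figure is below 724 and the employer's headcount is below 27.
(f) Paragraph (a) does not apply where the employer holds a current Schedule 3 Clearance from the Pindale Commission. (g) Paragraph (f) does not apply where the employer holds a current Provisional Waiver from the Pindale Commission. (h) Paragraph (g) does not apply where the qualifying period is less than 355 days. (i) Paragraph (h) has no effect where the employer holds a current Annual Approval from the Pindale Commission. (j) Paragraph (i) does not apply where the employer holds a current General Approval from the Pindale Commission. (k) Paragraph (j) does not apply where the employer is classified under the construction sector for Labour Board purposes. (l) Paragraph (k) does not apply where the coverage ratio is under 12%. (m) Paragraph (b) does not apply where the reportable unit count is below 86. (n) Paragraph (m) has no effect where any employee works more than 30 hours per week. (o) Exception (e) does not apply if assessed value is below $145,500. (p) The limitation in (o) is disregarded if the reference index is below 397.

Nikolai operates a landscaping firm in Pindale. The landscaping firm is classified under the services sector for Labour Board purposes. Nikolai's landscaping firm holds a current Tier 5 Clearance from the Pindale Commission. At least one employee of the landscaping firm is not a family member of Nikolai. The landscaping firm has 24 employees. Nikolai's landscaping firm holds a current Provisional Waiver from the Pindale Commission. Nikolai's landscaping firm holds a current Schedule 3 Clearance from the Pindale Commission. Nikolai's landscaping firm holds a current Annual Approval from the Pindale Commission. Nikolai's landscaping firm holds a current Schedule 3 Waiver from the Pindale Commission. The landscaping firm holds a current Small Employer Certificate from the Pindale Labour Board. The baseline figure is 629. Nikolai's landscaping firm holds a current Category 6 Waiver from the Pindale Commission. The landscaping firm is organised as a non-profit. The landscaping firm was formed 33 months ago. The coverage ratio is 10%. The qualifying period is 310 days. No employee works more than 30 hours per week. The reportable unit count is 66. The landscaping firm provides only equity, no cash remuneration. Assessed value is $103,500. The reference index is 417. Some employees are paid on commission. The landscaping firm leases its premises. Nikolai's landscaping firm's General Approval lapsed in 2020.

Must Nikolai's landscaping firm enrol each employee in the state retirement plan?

No — exception (a) applies; Nikolai's landscaping firm is not required to enrol each employee in the state retirement plan.

Exception (a) is satisfied on its face — the employer is a non-profit; a current Tier 5 Clearance is held; a current Small Employer Certificate is held. Under paragraphs (f)–(l): (f) would limit (a) — a current Schedule 3 Clearance is held — but (g) sets (f) aside: (g) operates against (f): a current Provisional Waiver is held. (h) would limit (g) — the qualifying period is 310 days, less than the 355 days limit — but (i) sets (h) aside: (i) operates against (h): a current Annual Approval is held. (j), which would lift (i), does not operate here — no current General Approval is held. Exception (a) stands.
Exception (b): a current Schedule 3 Waiver is held; a current Category 6 Waiver is held — every condition holds. However, paragraphs (m)–(n) must be considered: (m) operates against (b): the reportable unit count is 66, below the 86 limit. (n), which would lift (m), is not engaged — no employee exceeds 30 hours/week. So (b) is unavailable.
Exception (c) does not apply: at least one employee is not a family member.
Exception (d) fails — some employees are paid on commission.
Exception (e)'s conditions are all satisfied: the baseline figure is 629, below the 724 limit; the employer's headcount is 24, below the 27 limit. However, paragraphs (o)–(p) must be considered: (o) applies — assessed value is $103,500, below the $145,500 limit. (p), which would lift (o), is not engaged — the reference index is 417, not below 397. Exception (e) does not apply.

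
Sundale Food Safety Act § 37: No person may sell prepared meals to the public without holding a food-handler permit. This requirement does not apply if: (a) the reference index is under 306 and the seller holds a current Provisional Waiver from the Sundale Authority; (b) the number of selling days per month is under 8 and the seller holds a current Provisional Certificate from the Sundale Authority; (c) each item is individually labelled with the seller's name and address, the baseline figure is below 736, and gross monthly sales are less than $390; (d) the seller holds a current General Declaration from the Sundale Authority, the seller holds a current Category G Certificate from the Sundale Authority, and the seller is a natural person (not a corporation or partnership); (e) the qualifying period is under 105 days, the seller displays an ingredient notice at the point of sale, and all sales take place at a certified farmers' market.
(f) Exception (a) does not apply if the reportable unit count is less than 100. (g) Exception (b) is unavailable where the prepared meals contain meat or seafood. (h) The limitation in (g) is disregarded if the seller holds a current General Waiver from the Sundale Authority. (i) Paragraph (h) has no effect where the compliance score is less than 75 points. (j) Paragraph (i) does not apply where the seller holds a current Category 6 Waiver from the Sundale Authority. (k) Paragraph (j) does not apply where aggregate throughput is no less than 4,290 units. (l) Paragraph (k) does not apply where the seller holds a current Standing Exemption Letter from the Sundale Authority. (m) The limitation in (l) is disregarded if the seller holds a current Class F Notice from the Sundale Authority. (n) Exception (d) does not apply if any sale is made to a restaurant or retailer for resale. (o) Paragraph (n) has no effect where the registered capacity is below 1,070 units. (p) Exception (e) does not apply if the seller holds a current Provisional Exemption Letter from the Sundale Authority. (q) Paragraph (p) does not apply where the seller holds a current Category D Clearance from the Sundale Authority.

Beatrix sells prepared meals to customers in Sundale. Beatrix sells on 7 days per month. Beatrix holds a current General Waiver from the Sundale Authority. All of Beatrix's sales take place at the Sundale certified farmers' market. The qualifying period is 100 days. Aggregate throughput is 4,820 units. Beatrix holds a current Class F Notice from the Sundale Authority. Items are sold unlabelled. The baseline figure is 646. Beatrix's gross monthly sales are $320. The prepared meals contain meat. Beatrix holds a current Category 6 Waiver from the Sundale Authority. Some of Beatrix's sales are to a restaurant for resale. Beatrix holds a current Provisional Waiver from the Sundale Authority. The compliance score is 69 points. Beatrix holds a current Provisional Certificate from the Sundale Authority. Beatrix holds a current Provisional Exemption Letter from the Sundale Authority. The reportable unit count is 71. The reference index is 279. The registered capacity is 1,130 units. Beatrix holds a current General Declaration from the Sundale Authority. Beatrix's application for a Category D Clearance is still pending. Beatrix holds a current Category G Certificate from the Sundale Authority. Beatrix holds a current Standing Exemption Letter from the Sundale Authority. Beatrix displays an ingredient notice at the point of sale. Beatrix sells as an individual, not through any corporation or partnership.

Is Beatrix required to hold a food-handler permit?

Exception (a) is satisfied on its face — the reference index is 279, under the 306 limit; a current Provisional Waiver is held. However, paragraph (f) must be considered: (f) operates against (a): the reportable unit count is 71, less than the 100 limit. So (a) is unavailable.
All of (b)'s requirements are met (the number of selling days per month is 7, under the 8 limit; a current Provisional Certificate is held). However, paragraphs (g)–(m) must be considered: (g) operates against (b): the prepared meals contain meat. (h) operates (a current General Waiver is held), but is itself disapplied by (i): (i) is engaged — the compliance score is 69 points, less than the 75 points limit. (j) operates (a current Category 6 Waiver is held), but is itself disapplied by (k): (k) operates against (j): aggregate throughput is 4,820 units, meeting the 4,290 units threshold. (l) would limit (k) — a current Standing Exemption Letter is held — but (m) sets (l) aside: (m) is engaged — a current Class F Notice is held. So (b) is unavailable.
Exception (c) requires that each item is individually labelled with the seller's name and address; but items are sold unlabelled, so (c) is unavailable.
All of (d)'s requirements are met (a current General Declaration is held; a current Category G Certificate is held; the seller is a natural person). But: (n) operates against (d): some sales are to a restaurant for resale. (o), which would lift (n), is not triggered — the registered capacity is 1,130 units, not below 1,070 units. (d) is therefore removed.
Exception (e) is satisfied on its face — the qualifying period is 100 days, under the 105 days limit; an ingredient notice is displayed; all sales are at a certified farmers' market. But applying paragraphs (p)–(q): (p) is triggered — a current Provisional Exemption Letter is held. (q) is not triggered (no current Category D Clearance is held), so (p) stands. Exception (e) does not apply.
No exception applies. The general rule governs.

Yes — Beatrix must hold a food-handler permit.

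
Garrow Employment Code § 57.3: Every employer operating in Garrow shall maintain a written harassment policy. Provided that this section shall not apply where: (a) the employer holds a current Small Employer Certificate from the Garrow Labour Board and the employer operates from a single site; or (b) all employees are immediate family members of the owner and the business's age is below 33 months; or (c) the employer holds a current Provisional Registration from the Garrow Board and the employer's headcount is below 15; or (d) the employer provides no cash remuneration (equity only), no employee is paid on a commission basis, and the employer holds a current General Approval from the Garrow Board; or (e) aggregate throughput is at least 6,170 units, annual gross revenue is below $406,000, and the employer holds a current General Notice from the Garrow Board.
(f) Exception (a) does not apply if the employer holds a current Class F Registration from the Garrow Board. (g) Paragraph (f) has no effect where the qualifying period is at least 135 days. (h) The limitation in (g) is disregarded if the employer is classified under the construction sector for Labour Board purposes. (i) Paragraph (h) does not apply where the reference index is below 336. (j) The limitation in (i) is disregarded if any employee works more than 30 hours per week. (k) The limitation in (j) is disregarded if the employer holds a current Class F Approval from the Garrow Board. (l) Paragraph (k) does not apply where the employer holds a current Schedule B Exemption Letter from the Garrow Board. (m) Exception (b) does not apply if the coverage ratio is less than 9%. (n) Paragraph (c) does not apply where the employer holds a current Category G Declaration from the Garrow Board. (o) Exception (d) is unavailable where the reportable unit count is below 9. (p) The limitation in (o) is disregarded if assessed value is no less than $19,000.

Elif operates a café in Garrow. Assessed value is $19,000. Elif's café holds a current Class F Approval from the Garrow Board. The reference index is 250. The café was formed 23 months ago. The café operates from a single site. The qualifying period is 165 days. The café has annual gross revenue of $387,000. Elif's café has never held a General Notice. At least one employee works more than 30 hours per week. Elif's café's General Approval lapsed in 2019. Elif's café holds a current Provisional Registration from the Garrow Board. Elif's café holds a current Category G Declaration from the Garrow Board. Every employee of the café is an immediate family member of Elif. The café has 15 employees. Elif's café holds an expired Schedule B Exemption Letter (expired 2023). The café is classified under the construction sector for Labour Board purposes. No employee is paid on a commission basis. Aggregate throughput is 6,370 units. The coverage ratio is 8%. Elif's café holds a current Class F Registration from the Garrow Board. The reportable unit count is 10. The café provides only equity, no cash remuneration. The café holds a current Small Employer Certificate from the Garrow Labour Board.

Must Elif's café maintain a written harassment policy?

Exception (a)'s conditions are all satisfied: a current Small Employer Certificate is held; the employer operates from a single site. Considering the limiting provisions: (f) would limit (a) — a current Class F Registration is held — but (g) sets (f) aside: (g) operates — the qualifying period is 165 days, meeting the 135 days threshold. (h) is engaged (the café is classified under the construction sector), but is itself disapplied by (i): (i) operates — the reference index is 250, below the 336 limit. (j) is triggered (at least one employee exceeds 30 hours/week), but is displaced by (k): (k) is engaged — a current Class F Approval is held. (l) is inapplicable (no current Schedule B Exemption Letter is held), so (k) stands. Exception (a) stands.
Exception (b)'s conditions are all satisfied: every employee is an immediate family member; the business's age is 23 months, below the 33 months limit. However, paragraph (m) must be considered: (m) is triggered — the coverage ratio is 8%, less than the 9% limit. So (b) is unavailable.
Exception (c) requires that the employer's headcount is below 15; but the employer's headcount is 15, not below 15, so (c) is unavailable.
Exception (d) fails — the General Approval is not current.
Exception (e) requires that the employer holds a current General Notice from the Garrow Board; but the General Notice is not current, so (e) is unavailable.

No — exception (a) applies; Elif's café is not required to maintain a written harassment policy.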